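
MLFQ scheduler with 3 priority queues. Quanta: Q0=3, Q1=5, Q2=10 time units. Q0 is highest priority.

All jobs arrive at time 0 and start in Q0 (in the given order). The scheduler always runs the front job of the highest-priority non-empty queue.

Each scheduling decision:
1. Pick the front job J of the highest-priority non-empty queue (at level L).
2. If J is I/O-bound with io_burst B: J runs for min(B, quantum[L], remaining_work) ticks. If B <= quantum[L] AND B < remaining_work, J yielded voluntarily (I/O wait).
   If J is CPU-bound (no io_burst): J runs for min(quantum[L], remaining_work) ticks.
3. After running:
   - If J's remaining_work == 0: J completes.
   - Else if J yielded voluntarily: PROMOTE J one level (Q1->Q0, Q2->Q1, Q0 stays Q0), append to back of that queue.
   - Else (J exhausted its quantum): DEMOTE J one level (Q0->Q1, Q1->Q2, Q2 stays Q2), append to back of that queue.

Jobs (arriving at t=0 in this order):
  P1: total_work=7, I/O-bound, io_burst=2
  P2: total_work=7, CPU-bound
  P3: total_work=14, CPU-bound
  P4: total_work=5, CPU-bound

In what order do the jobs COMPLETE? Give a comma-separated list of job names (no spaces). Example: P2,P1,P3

Answer: P1,P2,P4,P3

Derivation:
t=0-2: P1@Q0 runs 2, rem=5, I/O yield, promote→Q0. Q0=[P2,P3,P4,P1] Q1=[] Q2=[]
t=2-5: P2@Q0 runs 3, rem=4, quantum used, demote→Q1. Q0=[P3,P4,P1] Q1=[P2] Q2=[]
t=5-8: P3@Q0 runs 3, rem=11, quantum used, demote→Q1. Q0=[P4,P1] Q1=[P2,P3] Q2=[]
t=8-11: P4@Q0 runs 3, rem=2, quantum used, demote→Q1. Q0=[P1] Q1=[P2,P3,P4] Q2=[]
t=11-13: P1@Q0 runs 2, rem=3, I/O yield, promote→Q0. Q0=[P1] Q1=[P2,P3,P4] Q2=[]
t=13-15: P1@Q0 runs 2, rem=1, I/O yield, promote→Q0. Q0=[P1] Q1=[P2,P3,P4] Q2=[]
t=15-16: P1@Q0 runs 1, rem=0, completes. Q0=[] Q1=[P2,P3,P4] Q2=[]
t=16-20: P2@Q1 runs 4, rem=0, completes. Q0=[] Q1=[P3,P4] Q2=[]
t=20-25: P3@Q1 runs 5, rem=6, quantum used, demote→Q2. Q0=[] Q1=[P4] Q2=[P3]
t=25-27: P4@Q1 runs 2, rem=0, completes. Q0=[] Q1=[] Q2=[P3]
t=27-33: P3@Q2 runs 6, rem=0, completes. Q0=[] Q1=[] Q2=[]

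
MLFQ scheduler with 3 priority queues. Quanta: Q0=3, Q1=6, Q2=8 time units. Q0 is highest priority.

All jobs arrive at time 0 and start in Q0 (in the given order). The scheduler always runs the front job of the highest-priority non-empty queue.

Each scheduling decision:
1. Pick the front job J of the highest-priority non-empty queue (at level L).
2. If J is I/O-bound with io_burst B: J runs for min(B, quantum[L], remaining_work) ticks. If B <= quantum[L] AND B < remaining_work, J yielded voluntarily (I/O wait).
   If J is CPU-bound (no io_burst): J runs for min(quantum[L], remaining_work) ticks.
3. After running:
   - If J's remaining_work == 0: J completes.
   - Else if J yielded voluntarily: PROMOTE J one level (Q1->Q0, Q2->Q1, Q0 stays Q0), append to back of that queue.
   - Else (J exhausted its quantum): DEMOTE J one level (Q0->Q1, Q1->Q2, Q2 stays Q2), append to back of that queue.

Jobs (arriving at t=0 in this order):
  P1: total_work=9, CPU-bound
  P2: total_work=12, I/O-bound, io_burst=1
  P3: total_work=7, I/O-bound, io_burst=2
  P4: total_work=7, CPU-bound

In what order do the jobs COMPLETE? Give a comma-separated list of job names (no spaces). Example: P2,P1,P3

Answer: P3,P2,P1,P4

Derivation:
t=0-3: P1@Q0 runs 3, rem=6, quantum used, demote→Q1. Q0=[P2,P3,P4] Q1=[P1] Q2=[]
t=3-4: P2@Q0 runs 1, rem=11, I/O yield, promote→Q0. Q0=[P3,P4,P2] Q1=[P1] Q2=[]
t=4-6: P3@Q0 runs 2, rem=5, I/O yield, promote→Q0. Q0=[P4,P2,P3] Q1=[P1] Q2=[]
t=6-9: P4@Q0 runs 3, rem=4, quantum used, demote→Q1. Q0=[P2,P3] Q1=[P1,P4] Q2=[]
t=9-10: P2@Q0 runs 1, rem=10, I/O yield, promote→Q0. Q0=[P3,P2] Q1=[P1,P4] Q2=[]
t=10-12: P3@Q0 runs 2, rem=3, I/O yield, promote→Q0. Q0=[P2,P3] Q1=[P1,P4] Q2=[]
t=12-13: P2@Q0 runs 1, rem=9, I/O yield, promote→Q0. Q0=[P3,P2] Q1=[P1,P4] Q2=[]
t=13-15: P3@Q0 runs 2, rem=1, I/O yield, promote→Q0. Q0=[P2,P3] Q1=[P1,P4] Q2=[]
t=15-16: P2@Q0 runs 1, rem=8, I/O yield, promote→Q0. Q0=[P3,P2] Q1=[P1,P4] Q2=[]
t=16-17: P3@Q0 runs 1, rem=0, completes. Q0=[P2] Q1=[P1,P4] Q2=[]
t=17-18: P2@Q0 runs 1, rem=7, I/O yield, promote→Q0. Q0=[P2] Q1=[P1,P4] Q2=[]
t=18-19: P2@Q0 runs 1, rem=6, I/O yield, promote→Q0. Q0=[P2] Q1=[P1,P4] Q2=[]
t=19-20: P2@Q0 runs 1, rem=5, I/O yield, promote→Q0. Q0=[P2] Q1=[P1,P4] Q2=[]
t=20-21: P2@Q0 runs 1, rem=4, I/O yield, promote→Q0. Q0=[P2] Q1=[P1,P4] Q2=[]
t=21-22: P2@Q0 runs 1, rem=3, I/O yield, promote→Q0. Q0=[P2] Q1=[P1,P4] Q2=[]
t=22-23: P2@Q0 runs 1, rem=2, I/O yield, promote→Q0. Q0=[P2] Q1=[P1,P4] Q2=[]
t=23-24: P2@Q0 runs 1, rem=1, I/O yield, promote→Q0. Q0=[P2] Q1=[P1,P4] Q2=[]
t=24-25: P2@Q0 runs 1, rem=0, completes. Q0=[] Q1=[P1,P4] Q2=[]
t=25-31: P1@Q1 runs 6, rem=0, completes. Q0=[] Q1=[P4] Q2=[]
t=31-35: P4@Q1 runs 4, rem=0, completes. Q0=[] Q1=[] Q2=[]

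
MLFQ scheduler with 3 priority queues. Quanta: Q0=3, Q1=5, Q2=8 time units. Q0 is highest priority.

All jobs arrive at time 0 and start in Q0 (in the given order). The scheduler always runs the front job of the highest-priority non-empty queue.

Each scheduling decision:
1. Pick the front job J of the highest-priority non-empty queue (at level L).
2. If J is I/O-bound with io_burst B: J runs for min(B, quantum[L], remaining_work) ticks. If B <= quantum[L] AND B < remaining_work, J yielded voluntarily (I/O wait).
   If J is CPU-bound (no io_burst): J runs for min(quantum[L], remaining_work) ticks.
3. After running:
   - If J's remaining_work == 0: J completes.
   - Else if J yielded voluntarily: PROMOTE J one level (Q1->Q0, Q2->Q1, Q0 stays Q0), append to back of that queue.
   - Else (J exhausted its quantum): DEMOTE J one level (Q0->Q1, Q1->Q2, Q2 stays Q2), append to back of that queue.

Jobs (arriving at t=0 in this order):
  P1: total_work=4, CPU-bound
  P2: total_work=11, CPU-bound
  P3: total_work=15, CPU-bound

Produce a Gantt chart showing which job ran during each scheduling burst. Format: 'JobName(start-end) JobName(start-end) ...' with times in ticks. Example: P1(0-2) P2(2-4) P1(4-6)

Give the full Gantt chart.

t=0-3: P1@Q0 runs 3, rem=1, quantum used, demote→Q1. Q0=[P2,P3] Q1=[P1] Q2=[]
t=3-6: P2@Q0 runs 3, rem=8, quantum used, demote→Q1. Q0=[P3] Q1=[P1,P2] Q2=[]
t=6-9: P3@Q0 runs 3, rem=12, quantum used, demote→Q1. Q0=[] Q1=[P1,P2,P3] Q2=[]
t=9-10: P1@Q1 runs 1, rem=0, completes. Q0=[] Q1=[P2,P3] Q2=[]
t=10-15: P2@Q1 runs 5, rem=3, quantum used, demote→Q2. Q0=[] Q1=[P3] Q2=[P2]
t=15-20: P3@Q1 runs 5, rem=7, quantum used, demote→Q2. Q0=[] Q1=[] Q2=[P2,P3]
t=20-23: P2@Q2 runs 3, rem=0, completes. Q0=[] Q1=[] Q2=[P3]
t=23-30: P3@Q2 runs 7, rem=0, completes. Q0=[] Q1=[] Q2=[]

Answer: P1(0-3) P2(3-6) P3(6-9) P1(9-10) P2(10-15) P3(15-20) P2(20-23) P3(23-30)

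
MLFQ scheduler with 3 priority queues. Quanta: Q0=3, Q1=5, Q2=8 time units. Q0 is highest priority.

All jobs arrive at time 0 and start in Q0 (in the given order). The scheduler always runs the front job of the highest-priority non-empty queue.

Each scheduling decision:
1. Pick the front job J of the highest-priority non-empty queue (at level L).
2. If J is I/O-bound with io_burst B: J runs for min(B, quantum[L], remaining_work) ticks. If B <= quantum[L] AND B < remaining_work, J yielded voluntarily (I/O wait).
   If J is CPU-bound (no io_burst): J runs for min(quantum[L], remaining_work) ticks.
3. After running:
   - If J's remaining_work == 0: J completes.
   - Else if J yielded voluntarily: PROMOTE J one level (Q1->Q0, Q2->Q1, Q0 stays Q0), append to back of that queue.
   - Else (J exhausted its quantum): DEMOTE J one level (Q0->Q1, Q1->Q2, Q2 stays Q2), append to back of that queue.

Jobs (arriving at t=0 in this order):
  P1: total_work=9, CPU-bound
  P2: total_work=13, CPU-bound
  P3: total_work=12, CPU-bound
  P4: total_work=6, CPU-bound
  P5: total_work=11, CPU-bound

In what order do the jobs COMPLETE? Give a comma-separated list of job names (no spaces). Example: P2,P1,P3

Answer: P4,P1,P2,P3,P5

Derivation:
t=0-3: P1@Q0 runs 3, rem=6, quantum used, demote→Q1. Q0=[P2,P3,P4,P5] Q1=[P1] Q2=[]
t=3-6: P2@Q0 runs 3, rem=10, quantum used, demote→Q1. Q0=[P3,P4,P5] Q1=[P1,P2] Q2=[]
t=6-9: P3@Q0 runs 3, rem=9, quantum used, demote→Q1. Q0=[P4,P5] Q1=[P1,P2,P3] Q2=[]
t=9-12: P4@Q0 runs 3, rem=3, quantum used, demote→Q1. Q0=[P5] Q1=[P1,P2,P3,P4] Q2=[]
t=12-15: P5@Q0 runs 3, rem=8, quantum used, demote→Q1. Q0=[] Q1=[P1,P2,P3,P4,P5] Q2=[]
t=15-20: P1@Q1 runs 5, rem=1, quantum used, demote→Q2. Q0=[] Q1=[P2,P3,P4,P5] Q2=[P1]
t=20-25: P2@Q1 runs 5, rem=5, quantum used, demote→Q2. Q0=[] Q1=[P3,P4,P5] Q2=[P1,P2]
t=25-30: P3@Q1 runs 5, rem=4, quantum used, demote→Q2. Q0=[] Q1=[P4,P5] Q2=[P1,P2,P3]
t=30-33: P4@Q1 runs 3, rem=0, completes. Q0=[] Q1=[P5] Q2=[P1,P2,P3]
t=33-38: P5@Q1 runs 5, rem=3, quantum used, demote→Q2. Q0=[] Q1=[] Q2=[P1,P2,P3,P5]
t=38-39: P1@Q2 runs 1, rem=0, completes. Q0=[] Q1=[] Q2=[P2,P3,P5]
t=39-44: P2@Q2 runs 5, rem=0, completes. Q0=[] Q1=[] Q2=[P3,P5]
t=44-48: P3@Q2 runs 4, rem=0, completes. Q0=[] Q1=[] Q2=[P5]
t=48-51: P5@Q2 runs 3, rem=0, completes. Q0=[] Q1=[] Q2=[]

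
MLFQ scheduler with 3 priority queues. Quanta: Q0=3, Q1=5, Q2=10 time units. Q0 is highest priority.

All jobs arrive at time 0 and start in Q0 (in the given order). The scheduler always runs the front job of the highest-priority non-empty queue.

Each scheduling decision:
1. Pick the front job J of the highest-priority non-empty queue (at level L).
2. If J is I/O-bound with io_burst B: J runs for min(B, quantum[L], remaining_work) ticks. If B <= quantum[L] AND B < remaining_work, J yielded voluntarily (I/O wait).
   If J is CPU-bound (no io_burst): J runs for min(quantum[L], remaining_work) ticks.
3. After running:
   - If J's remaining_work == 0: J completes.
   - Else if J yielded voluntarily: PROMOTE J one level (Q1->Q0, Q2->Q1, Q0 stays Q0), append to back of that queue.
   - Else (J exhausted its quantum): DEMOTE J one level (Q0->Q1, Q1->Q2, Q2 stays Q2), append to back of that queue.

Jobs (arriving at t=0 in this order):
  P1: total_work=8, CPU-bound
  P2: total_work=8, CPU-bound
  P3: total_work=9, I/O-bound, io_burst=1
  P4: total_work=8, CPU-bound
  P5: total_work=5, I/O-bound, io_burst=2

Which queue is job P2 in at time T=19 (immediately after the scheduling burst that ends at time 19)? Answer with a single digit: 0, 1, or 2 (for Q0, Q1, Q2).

Answer: 1

Derivation:
t=0-3: P1@Q0 runs 3, rem=5, quantum used, demote→Q1. Q0=[P2,P3,P4,P5] Q1=[P1] Q2=[]
t=3-6: P2@Q0 runs 3, rem=5, quantum used, demote→Q1. Q0=[P3,P4,P5] Q1=[P1,P2] Q2=[]
t=6-7: P3@Q0 runs 1, rem=8, I/O yield, promote→Q0. Q0=[P4,P5,P3] Q1=[P1,P2] Q2=[]
t=7-10: P4@Q0 runs 3, rem=5, quantum used, demote→Q1. Q0=[P5,P3] Q1=[P1,P2,P4] Q2=[]
t=10-12: P5@Q0 runs 2, rem=3, I/O yield, promote→Q0. Q0=[P3,P5] Q1=[P1,P2,P4] Q2=[]
t=12-13: P3@Q0 runs 1, rem=7, I/O yield, promote→Q0. Q0=[P5,P3] Q1=[P1,P2,P4] Q2=[]
t=13-15: P5@Q0 runs 2, rem=1, I/O yield, promote→Q0. Q0=[P3,P5] Q1=[P1,P2,P4] Q2=[]
t=15-16: P3@Q0 runs 1, rem=6, I/O yield, promote→Q0. Q0=[P5,P3] Q1=[P1,P2,P4] Q2=[]
t=16-17: P5@Q0 runs 1, rem=0, completes. Q0=[P3] Q1=[P1,P2,P4] Q2=[]
t=17-18: P3@Q0 runs 1, rem=5, I/O yield, promote→Q0. Q0=[P3] Q1=[P1,P2,P4] Q2=[]
t=18-19: P3@Q0 runs 1, rem=4, I/O yield, promote→Q0. Q0=[P3] Q1=[P1,P2,P4] Q2=[]
t=19-20: P3@Q0 runs 1, rem=3, I/O yield, promote→Q0. Q0=[P3] Q1=[P1,P2,P4] Q2=[]
t=20-21: P3@Q0 runs 1, rem=2, I/O yield, promote→Q0. Q0=[P3] Q1=[P1,P2,P4] Q2=[]
t=21-22: P3@Q0 runs 1, rem=1, I/O yield, promote→Q0. Q0=[P3] Q1=[P1,P2,P4] Q2=[]
t=22-23: P3@Q0 runs 1, rem=0, completes. Q0=[] Q1=[P1,P2,P4] Q2=[]
t=23-28: P1@Q1 runs 5, rem=0, completes. Q0=[] Q1=[P2,P4] Q2=[]
t=28-33: P2@Q1 runs 5, rem=0, completes. Q0=[] Q1=[P4] Q2=[]
t=33-38: P4@Q1 runs 5, rem=0, completes. Q0=[] Q1=[] Q2=[]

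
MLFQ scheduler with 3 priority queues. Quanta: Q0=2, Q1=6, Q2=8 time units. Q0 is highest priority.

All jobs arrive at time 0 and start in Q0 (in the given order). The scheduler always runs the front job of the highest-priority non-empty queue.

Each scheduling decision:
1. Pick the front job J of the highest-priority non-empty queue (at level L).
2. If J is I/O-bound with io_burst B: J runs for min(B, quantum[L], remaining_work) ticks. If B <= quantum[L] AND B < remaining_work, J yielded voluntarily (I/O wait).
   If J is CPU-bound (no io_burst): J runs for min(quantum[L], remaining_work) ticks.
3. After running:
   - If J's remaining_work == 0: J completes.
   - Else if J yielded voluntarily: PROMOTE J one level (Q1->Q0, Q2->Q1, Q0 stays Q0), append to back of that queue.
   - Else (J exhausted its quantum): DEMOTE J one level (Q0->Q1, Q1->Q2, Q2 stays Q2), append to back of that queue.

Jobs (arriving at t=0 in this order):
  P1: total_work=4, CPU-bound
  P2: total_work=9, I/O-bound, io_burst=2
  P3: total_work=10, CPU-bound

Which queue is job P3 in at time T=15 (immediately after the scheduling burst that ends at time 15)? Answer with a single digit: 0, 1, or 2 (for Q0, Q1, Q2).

t=0-2: P1@Q0 runs 2, rem=2, quantum used, demote→Q1. Q0=[P2,P3] Q1=[P1] Q2=[]
t=2-4: P2@Q0 runs 2, rem=7, I/O yield, promote→Q0. Q0=[P3,P2] Q1=[P1] Q2=[]
t=4-6: P3@Q0 runs 2, rem=8, quantum used, demote→Q1. Q0=[P2] Q1=[P1,P3] Q2=[]
t=6-8: P2@Q0 runs 2, rem=5, I/O yield, promote→Q0. Q0=[P2] Q1=[P1,P3] Q2=[]
t=8-10: P2@Q0 runs 2, rem=3, I/O yield, promote→Q0. Q0=[P2] Q1=[P1,P3] Q2=[]
t=10-12: P2@Q0 runs 2, rem=1, I/O yield, promote→Q0. Q0=[P2] Q1=[P1,P3] Q2=[]
t=12-13: P2@Q0 runs 1, rem=0, completes. Q0=[] Q1=[P1,P3] Q2=[]
t=13-15: P1@Q1 runs 2, rem=0, completes. Q0=[] Q1=[P3] Q2=[]
t=15-21: P3@Q1 runs 6, rem=2, quantum used, demote→Q2. Q0=[] Q1=[] Q2=[P3]
t=21-23: P3@Q2 runs 2, rem=0, completes. Q0=[] Q1=[] Q2=[]

Answer: 1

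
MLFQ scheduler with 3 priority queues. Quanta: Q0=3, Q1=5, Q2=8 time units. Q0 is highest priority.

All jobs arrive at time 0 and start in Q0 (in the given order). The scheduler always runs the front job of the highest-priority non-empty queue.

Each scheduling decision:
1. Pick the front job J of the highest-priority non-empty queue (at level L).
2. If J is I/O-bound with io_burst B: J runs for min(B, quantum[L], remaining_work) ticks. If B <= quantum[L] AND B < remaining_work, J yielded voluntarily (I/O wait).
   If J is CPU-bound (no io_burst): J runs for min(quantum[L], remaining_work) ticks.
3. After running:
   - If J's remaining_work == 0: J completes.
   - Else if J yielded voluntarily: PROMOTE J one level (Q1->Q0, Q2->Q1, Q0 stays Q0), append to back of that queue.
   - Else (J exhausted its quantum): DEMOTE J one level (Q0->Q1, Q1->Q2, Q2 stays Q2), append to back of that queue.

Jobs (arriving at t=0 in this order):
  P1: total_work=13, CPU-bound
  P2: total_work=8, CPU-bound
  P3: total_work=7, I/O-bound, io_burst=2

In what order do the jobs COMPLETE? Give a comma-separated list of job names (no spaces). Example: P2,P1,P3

t=0-3: P1@Q0 runs 3, rem=10, quantum used, demote→Q1. Q0=[P2,P3] Q1=[P1] Q2=[]
t=3-6: P2@Q0 runs 3, rem=5, quantum used, demote→Q1. Q0=[P3] Q1=[P1,P2] Q2=[]
t=6-8: P3@Q0 runs 2, rem=5, I/O yield, promote→Q0. Q0=[P3] Q1=[P1,P2] Q2=[]
t=8-10: P3@Q0 runs 2, rem=3, I/O yield, promote→Q0. Q0=[P3] Q1=[P1,P2] Q2=[]
t=10-12: P3@Q0 runs 2, rem=1, I/O yield, promote→Q0. Q0=[P3] Q1=[P1,P2] Q2=[]
t=12-13: P3@Q0 runs 1, rem=0, completes. Q0=[] Q1=[P1,P2] Q2=[]
t=13-18: P1@Q1 runs 5, rem=5, quantum used, demote→Q2. Q0=[] Q1=[P2] Q2=[P1]
t=18-23: P2@Q1 runs 5, rem=0, completes. Q0=[] Q1=[] Q2=[P1]
t=23-28: P1@Q2 runs 5, rem=0, completes. Q0=[] Q1=[] Q2=[]

Answer: P3,P2,P1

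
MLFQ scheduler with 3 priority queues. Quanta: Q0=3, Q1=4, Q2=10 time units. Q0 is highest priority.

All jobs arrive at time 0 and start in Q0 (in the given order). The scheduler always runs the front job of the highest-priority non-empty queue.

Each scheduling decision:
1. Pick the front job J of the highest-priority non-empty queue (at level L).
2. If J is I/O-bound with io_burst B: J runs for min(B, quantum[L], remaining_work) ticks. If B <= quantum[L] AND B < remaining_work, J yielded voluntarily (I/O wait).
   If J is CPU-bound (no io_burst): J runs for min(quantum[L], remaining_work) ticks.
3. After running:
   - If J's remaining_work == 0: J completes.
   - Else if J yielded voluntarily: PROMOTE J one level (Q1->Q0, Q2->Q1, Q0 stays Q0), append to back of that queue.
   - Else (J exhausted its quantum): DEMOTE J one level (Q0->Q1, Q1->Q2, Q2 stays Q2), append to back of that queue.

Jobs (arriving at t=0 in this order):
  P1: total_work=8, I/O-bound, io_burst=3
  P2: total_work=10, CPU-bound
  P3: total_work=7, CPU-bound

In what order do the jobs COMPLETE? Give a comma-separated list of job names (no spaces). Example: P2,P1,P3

t=0-3: P1@Q0 runs 3, rem=5, I/O yield, promote→Q0. Q0=[P2,P3,P1] Q1=[] Q2=[]
t=3-6: P2@Q0 runs 3, rem=7, quantum used, demote→Q1. Q0=[P3,P1] Q1=[P2] Q2=[]
t=6-9: P3@Q0 runs 3, rem=4, quantum used, demote→Q1. Q0=[P1] Q1=[P2,P3] Q2=[]
t=9-12: P1@Q0 runs 3, rem=2, I/O yield, promote→Q0. Q0=[P1] Q1=[P2,P3] Q2=[]
t=12-14: P1@Q0 runs 2, rem=0, completes. Q0=[] Q1=[P2,P3] Q2=[]
t=14-18: P2@Q1 runs 4, rem=3, quantum used, demote→Q2. Q0=[] Q1=[P3] Q2=[P2]
t=18-22: P3@Q1 runs 4, rem=0, completes. Q0=[] Q1=[] Q2=[P2]
t=22-25: P2@Q2 runs 3, rem=0, completes. Q0=[] Q1=[] Q2=[]

Answer: P1,P3,P2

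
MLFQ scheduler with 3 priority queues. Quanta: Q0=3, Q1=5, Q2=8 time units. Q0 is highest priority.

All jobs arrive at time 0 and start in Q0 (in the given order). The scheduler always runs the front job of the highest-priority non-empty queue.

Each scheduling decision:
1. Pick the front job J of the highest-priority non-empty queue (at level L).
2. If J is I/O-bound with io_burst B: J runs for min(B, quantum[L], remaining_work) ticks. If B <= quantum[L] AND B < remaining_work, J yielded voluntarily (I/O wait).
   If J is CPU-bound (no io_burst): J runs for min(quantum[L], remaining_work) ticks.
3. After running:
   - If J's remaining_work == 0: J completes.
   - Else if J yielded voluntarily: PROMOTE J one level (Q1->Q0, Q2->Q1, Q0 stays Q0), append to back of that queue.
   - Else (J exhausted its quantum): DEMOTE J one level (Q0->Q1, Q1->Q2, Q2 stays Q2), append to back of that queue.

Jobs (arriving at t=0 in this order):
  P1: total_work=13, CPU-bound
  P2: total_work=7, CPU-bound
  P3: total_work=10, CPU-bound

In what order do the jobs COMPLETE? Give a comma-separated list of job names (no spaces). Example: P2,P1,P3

Answer: P2,P1,P3

Derivation:
t=0-3: P1@Q0 runs 3, rem=10, quantum used, demote→Q1. Q0=[P2,P3] Q1=[P1] Q2=[]
t=3-6: P2@Q0 runs 3, rem=4, quantum used, demote→Q1. Q0=[P3] Q1=[P1,P2] Q2=[]
t=6-9: P3@Q0 runs 3, rem=7, quantum used, demote→Q1. Q0=[] Q1=[P1,P2,P3] Q2=[]
t=9-14: P1@Q1 runs 5, rem=5, quantum used, demote→Q2. Q0=[] Q1=[P2,P3] Q2=[P1]
t=14-18: P2@Q1 runs 4, rem=0, completes. Q0=[] Q1=[P3] Q2=[P1]
t=18-23: P3@Q1 runs 5, rem=2, quantum used, demote→Q2. Q0=[] Q1=[] Q2=[P1,P3]
t=23-28: P1@Q2 runs 5, rem=0, completes. Q0=[] Q1=[] Q2=[P3]
t=28-30: P3@Q2 runs 2, rem=0, completes. Q0=[] Q1=[] Q2=[]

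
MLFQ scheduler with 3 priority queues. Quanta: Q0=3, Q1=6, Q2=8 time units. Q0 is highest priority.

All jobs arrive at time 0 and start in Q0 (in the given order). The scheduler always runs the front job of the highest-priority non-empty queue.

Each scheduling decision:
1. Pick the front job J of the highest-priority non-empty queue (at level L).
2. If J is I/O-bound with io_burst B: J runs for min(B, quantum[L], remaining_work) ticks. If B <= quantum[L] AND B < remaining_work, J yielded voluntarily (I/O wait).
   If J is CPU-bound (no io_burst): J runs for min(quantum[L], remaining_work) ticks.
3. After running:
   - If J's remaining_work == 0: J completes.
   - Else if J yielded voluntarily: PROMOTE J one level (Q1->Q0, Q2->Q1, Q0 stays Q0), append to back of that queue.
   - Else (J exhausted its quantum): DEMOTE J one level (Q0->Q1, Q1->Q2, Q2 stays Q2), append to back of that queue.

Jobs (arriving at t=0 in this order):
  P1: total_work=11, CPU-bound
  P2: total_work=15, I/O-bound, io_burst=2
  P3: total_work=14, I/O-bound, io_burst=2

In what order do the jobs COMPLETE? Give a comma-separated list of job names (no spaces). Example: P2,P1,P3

Answer: P3,P2,P1

Derivation:
t=0-3: P1@Q0 runs 3, rem=8, quantum used, demote→Q1. Q0=[P2,P3] Q1=[P1] Q2=[]
t=3-5: P2@Q0 runs 2, rem=13, I/O yield, promote→Q0. Q0=[P3,P2] Q1=[P1] Q2=[]
t=5-7: P3@Q0 runs 2, rem=12, I/O yield, promote→Q0. Q0=[P2,P3] Q1=[P1] Q2=[]
t=7-9: P2@Q0 runs 2, rem=11, I/O yield, promote→Q0. Q0=[P3,P2] Q1=[P1] Q2=[]
t=9-11: P3@Q0 runs 2, rem=10, I/O yield, promote→Q0. Q0=[P2,P3] Q1=[P1] Q2=[]
t=11-13: P2@Q0 runs 2, rem=9, I/O yield, promote→Q0. Q0=[P3,P2] Q1=[P1] Q2=[]
t=13-15: P3@Q0 runs 2, rem=8, I/O yield, promote→Q0. Q0=[P2,P3] Q1=[P1] Q2=[]
t=15-17: P2@Q0 runs 2, rem=7, I/O yield, promote→Q0. Q0=[P3,P2] Q1=[P1] Q2=[]
t=17-19: P3@Q0 runs 2, rem=6, I/O yield, promote→Q0. Q0=[P2,P3] Q1=[P1] Q2=[]
t=19-21: P2@Q0 runs 2, rem=5, I/O yield, promote→Q0. Q0=[P3,P2] Q1=[P1] Q2=[]
t=21-23: P3@Q0 runs 2, rem=4, I/O yield, promote→Q0. Q0=[P2,P3] Q1=[P1] Q2=[]
t=23-25: P2@Q0 runs 2, rem=3, I/O yield, promote→Q0. Q0=[P3,P2] Q1=[P1] Q2=[]
t=25-27: P3@Q0 runs 2, rem=2, I/O yield, promote→Q0. Q0=[P2,P3] Q1=[P1] Q2=[]
t=27-29: P2@Q0 runs 2, rem=1, I/O yield, promote→Q0. Q0=[P3,P2] Q1=[P1] Q2=[]
t=29-31: P3@Q0 runs 2, rem=0, completes. Q0=[P2] Q1=[P1] Q2=[]
t=31-32: P2@Q0 runs 1, rem=0, completes. Q0=[] Q1=[P1] Q2=[]
t=32-38: P1@Q1 runs 6, rem=2, quantum used, demote→Q2. Q0=[] Q1=[] Q2=[P1]
t=38-40: P1@Q2 runs 2, rem=0, completes. Q0=[] Q1=[] Q2=[]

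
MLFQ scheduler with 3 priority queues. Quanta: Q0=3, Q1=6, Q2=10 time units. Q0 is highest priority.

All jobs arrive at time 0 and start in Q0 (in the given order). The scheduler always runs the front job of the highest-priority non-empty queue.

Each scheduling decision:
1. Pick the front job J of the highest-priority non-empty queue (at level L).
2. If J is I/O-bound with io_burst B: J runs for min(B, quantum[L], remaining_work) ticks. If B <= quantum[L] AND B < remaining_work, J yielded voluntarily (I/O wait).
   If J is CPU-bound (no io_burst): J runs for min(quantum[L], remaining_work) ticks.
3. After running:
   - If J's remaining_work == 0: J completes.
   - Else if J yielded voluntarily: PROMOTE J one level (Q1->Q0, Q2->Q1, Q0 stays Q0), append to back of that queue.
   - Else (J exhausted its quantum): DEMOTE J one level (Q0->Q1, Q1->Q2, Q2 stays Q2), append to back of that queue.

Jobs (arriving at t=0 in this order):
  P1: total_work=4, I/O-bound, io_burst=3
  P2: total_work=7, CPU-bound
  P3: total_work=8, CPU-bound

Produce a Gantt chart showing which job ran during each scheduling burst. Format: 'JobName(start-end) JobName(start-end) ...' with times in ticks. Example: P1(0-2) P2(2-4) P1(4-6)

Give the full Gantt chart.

Answer: P1(0-3) P2(3-6) P3(6-9) P1(9-10) P2(10-14) P3(14-19)

Derivation:
t=0-3: P1@Q0 runs 3, rem=1, I/O yield, promote→Q0. Q0=[P2,P3,P1] Q1=[] Q2=[]
t=3-6: P2@Q0 runs 3, rem=4, quantum used, demote→Q1. Q0=[P3,P1] Q1=[P2] Q2=[]
t=6-9: P3@Q0 runs 3, rem=5, quantum used, demote→Q1. Q0=[P1] Q1=[P2,P3] Q2=[]
t=9-10: P1@Q0 runs 1, rem=0, completes. Q0=[] Q1=[P2,P3] Q2=[]
t=10-14: P2@Q1 runs 4, rem=0, completes. Q0=[] Q1=[P3] Q2=[]
t=14-19: P3@Q1 runs 5, rem=0, completes. Q0=[] Q1=[] Q2=[]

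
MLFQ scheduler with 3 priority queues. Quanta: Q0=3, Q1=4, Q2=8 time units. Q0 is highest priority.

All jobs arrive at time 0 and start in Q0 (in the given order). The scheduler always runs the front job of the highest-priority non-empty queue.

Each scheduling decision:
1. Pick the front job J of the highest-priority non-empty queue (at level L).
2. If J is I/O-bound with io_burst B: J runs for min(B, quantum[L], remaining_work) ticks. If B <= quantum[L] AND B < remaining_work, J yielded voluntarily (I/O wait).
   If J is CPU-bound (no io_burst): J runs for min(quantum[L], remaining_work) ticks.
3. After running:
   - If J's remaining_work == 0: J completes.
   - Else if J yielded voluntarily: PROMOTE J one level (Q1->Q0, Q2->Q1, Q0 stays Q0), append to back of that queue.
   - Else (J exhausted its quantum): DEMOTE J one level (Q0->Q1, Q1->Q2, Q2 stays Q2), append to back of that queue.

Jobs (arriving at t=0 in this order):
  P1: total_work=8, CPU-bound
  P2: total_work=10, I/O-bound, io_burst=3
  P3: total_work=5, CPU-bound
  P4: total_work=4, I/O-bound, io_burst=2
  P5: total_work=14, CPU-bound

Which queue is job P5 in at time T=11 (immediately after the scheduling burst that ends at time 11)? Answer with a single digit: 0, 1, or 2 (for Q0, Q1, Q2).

t=0-3: P1@Q0 runs 3, rem=5, quantum used, demote→Q1. Q0=[P2,P3,P4,P5] Q1=[P1] Q2=[]
t=3-6: P2@Q0 runs 3, rem=7, I/O yield, promote→Q0. Q0=[P3,P4,P5,P2] Q1=[P1] Q2=[]
t=6-9: P3@Q0 runs 3, rem=2, quantum used, demote→Q1. Q0=[P4,P5,P2] Q1=[P1,P3] Q2=[]
t=9-11: P4@Q0 runs 2, rem=2, I/O yield, promote→Q0. Q0=[P5,P2,P4] Q1=[P1,P3] Q2=[]
t=11-14: P5@Q0 runs 3, rem=11, quantum used, demote→Q1. Q0=[P2,P4] Q1=[P1,P3,P5] Q2=[]
t=14-17: P2@Q0 runs 3, rem=4, I/O yield, promote→Q0. Q0=[P4,P2] Q1=[P1,P3,P5] Q2=[]
t=17-19: P4@Q0 runs 2, rem=0, completes. Q0=[P2] Q1=[P1,P3,P5] Q2=[]
t=19-22: P2@Q0 runs 3, rem=1, I/O yield, promote→Q0. Q0=[P2] Q1=[P1,P3,P5] Q2=[]
t=22-23: P2@Q0 runs 1, rem=0, completes. Q0=[] Q1=[P1,P3,P5] Q2=[]
t=23-27: P1@Q1 runs 4, rem=1, quantum used, demote→Q2. Q0=[] Q1=[P3,P5] Q2=[P1]
t=27-29: P3@Q1 runs 2, rem=0, completes. Q0=[] Q1=[P5] Q2=[P1]
t=29-33: P5@Q1 runs 4, rem=7, quantum used, demote→Q2. Q0=[] Q1=[] Q2=[P1,P5]
t=33-34: P1@Q2 runs 1, rem=0, completes. Q0=[] Q1=[] Q2=[P5]
t=34-41: P5@Q2 runs 7, rem=0, completes. Q0=[] Q1=[] Q2=[]

Answer: 0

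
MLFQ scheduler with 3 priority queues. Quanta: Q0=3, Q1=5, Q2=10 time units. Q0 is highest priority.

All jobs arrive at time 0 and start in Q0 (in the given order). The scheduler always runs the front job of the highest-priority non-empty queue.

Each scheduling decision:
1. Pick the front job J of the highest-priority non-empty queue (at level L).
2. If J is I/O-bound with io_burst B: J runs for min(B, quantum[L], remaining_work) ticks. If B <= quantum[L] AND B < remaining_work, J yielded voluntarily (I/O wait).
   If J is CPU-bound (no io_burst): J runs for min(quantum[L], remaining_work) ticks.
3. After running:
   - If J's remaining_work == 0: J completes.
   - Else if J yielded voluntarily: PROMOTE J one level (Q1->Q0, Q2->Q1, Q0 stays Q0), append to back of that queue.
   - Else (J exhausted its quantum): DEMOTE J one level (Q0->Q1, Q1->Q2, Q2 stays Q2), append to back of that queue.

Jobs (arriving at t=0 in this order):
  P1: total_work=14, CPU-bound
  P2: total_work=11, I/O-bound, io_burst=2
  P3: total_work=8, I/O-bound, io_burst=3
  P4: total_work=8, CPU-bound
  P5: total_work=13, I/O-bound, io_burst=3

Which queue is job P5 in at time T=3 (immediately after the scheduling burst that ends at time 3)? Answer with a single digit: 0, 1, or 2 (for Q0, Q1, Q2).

Answer: 0

Derivation:
t=0-3: P1@Q0 runs 3, rem=11, quantum used, demote→Q1. Q0=[P2,P3,P4,P5] Q1=[P1] Q2=[]
t=3-5: P2@Q0 runs 2, rem=9, I/O yield, promote→Q0. Q0=[P3,P4,P5,P2] Q1=[P1] Q2=[]
t=5-8: P3@Q0 runs 3, rem=5, I/O yield, promote→Q0. Q0=[P4,P5,P2,P3] Q1=[P1] Q2=[]
t=8-11: P4@Q0 runs 3, rem=5, quantum used, demote→Q1. Q0=[P5,P2,P3] Q1=[P1,P4] Q2=[]
t=11-14: P5@Q0 runs 3, rem=10, I/O yield, promote→Q0. Q0=[P2,P3,P5] Q1=[P1,P4] Q2=[]
t=14-16: P2@Q0 runs 2, rem=7, I/O yield, promote→Q0. Q0=[P3,P5,P2] Q1=[P1,P4] Q2=[]
t=16-19: P3@Q0 runs 3, rem=2, I/O yield, promote→Q0. Q0=[P5,P2,P3] Q1=[P1,P4] Q2=[]
t=19-22: P5@Q0 runs 3, rem=7, I/O yield, promote→Q0. Q0=[P2,P3,P5] Q1=[P1,P4] Q2=[]
t=22-24: P2@Q0 runs 2, rem=5, I/O yield, promote→Q0. Q0=[P3,P5,P2] Q1=[P1,P4] Q2=[]
t=24-26: P3@Q0 runs 2, rem=0, completes. Q0=[P5,P2] Q1=[P1,P4] Q2=[]
t=26-29: P5@Q0 runs 3, rem=4, I/O yield, promote→Q0. Q0=[P2,P5] Q1=[P1,P4] Q2=[]
t=29-31: P2@Q0 runs 2, rem=3, I/O yield, promote→Q0. Q0=[P5,P2] Q1=[P1,P4] Q2=[]
t=31-34: P5@Q0 runs 3, rem=1, I/O yield, promote→Q0. Q0=[P2,P5] Q1=[P1,P4] Q2=[]
t=34-36: P2@Q0 runs 2, rem=1, I/O yield, promote→Q0. Q0=[P5,P2] Q1=[P1,P4] Q2=[]
t=36-37: P5@Q0 runs 1, rem=0, completes. Q0=[P2] Q1=[P1,P4] Q2=[]
t=37-38: P2@Q0 runs 1, rem=0, completes. Q0=[] Q1=[P1,P4] Q2=[]
t=38-43: P1@Q1 runs 5, rem=6, quantum used, demote→Q2. Q0=[] Q1=[P4] Q2=[P1]
t=43-48: P4@Q1 runs 5, rem=0, completes. Q0=[] Q1=[] Q2=[P1]
t=48-54: P1@Q2 runs 6, rem=0, completes. Q0=[] Q1=[] Q2=[]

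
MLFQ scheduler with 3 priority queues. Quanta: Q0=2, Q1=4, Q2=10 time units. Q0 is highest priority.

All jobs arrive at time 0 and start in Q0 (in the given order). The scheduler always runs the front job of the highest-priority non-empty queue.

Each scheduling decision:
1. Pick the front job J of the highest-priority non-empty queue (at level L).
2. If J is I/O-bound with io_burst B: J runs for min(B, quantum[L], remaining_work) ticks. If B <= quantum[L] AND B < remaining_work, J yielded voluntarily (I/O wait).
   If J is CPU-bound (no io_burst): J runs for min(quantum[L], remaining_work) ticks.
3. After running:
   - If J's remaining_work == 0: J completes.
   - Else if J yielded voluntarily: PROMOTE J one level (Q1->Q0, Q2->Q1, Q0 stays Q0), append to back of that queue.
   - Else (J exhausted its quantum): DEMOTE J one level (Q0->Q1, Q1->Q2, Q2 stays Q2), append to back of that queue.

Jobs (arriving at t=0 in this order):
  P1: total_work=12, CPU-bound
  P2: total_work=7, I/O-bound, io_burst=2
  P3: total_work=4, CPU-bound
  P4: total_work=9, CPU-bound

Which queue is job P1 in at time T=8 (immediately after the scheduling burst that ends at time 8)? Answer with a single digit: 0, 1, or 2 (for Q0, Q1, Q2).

Answer: 1

Derivation:
t=0-2: P1@Q0 runs 2, rem=10, quantum used, demote→Q1. Q0=[P2,P3,P4] Q1=[P1] Q2=[]
t=2-4: P2@Q0 runs 2, rem=5, I/O yield, promote→Q0. Q0=[P3,P4,P2] Q1=[P1] Q2=[]
t=4-6: P3@Q0 runs 2, rem=2, quantum used, demote→Q1. Q0=[P4,P2] Q1=[P1,P3] Q2=[]
t=6-8: P4@Q0 runs 2, rem=7, quantum used, demote→Q1. Q0=[P2] Q1=[P1,P3,P4] Q2=[]
t=8-10: P2@Q0 runs 2, rem=3, I/O yield, promote→Q0. Q0=[P2] Q1=[P1,P3,P4] Q2=[]
t=10-12: P2@Q0 runs 2, rem=1, I/O yield, promote→Q0. Q0=[P2] Q1=[P1,P3,P4] Q2=[]
t=12-13: P2@Q0 runs 1, rem=0, completes. Q0=[] Q1=[P1,P3,P4] Q2=[]
t=13-17: P1@Q1 runs 4, rem=6, quantum used, demote→Q2. Q0=[] Q1=[P3,P4] Q2=[P1]
t=17-19: P3@Q1 runs 2, rem=0, completes. Q0=[] Q1=[P4] Q2=[P1]
t=19-23: P4@Q1 runs 4, rem=3, quantum used, demote→Q2. Q0=[] Q1=[] Q2=[P1,P4]
t=23-29: P1@Q2 runs 6, rem=0, completes. Q0=[] Q1=[] Q2=[P4]
t=29-32: P4@Q2 runs 3, rem=0, completes. Q0=[] Q1=[] Q2=[]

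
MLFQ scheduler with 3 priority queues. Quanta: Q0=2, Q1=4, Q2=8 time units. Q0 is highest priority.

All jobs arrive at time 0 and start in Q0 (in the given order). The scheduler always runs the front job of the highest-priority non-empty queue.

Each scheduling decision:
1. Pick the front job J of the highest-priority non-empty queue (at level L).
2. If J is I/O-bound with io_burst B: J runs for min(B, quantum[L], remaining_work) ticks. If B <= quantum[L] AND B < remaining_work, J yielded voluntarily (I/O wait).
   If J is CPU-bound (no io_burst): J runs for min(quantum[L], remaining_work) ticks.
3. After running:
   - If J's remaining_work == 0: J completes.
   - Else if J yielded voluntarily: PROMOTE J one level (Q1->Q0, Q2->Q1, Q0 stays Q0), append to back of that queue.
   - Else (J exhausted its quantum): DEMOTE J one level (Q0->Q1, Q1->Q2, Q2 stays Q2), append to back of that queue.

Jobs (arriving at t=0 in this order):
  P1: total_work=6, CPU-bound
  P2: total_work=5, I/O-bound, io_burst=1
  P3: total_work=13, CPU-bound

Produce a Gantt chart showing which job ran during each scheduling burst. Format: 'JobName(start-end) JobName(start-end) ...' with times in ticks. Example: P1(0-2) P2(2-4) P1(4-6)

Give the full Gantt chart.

Answer: P1(0-2) P2(2-3) P3(3-5) P2(5-6) P2(6-7) P2(7-8) P2(8-9) P1(9-13) P3(13-17) P3(17-24)

Derivation:
t=0-2: P1@Q0 runs 2, rem=4, quantum used, demote→Q1. Q0=[P2,P3] Q1=[P1] Q2=[]
t=2-3: P2@Q0 runs 1, rem=4, I/O yield, promote→Q0. Q0=[P3,P2] Q1=[P1] Q2=[]
t=3-5: P3@Q0 runs 2, rem=11, quantum used, demote→Q1. Q0=[P2] Q1=[P1,P3] Q2=[]
t=5-6: P2@Q0 runs 1, rem=3, I/O yield, promote→Q0. Q0=[P2] Q1=[P1,P3] Q2=[]
t=6-7: P2@Q0 runs 1, rem=2, I/O yield, promote→Q0. Q0=[P2] Q1=[P1,P3] Q2=[]
t=7-8: P2@Q0 runs 1, rem=1, I/O yield, promote→Q0. Q0=[P2] Q1=[P1,P3] Q2=[]
t=8-9: P2@Q0 runs 1, rem=0, completes. Q0=[] Q1=[P1,P3] Q2=[]
t=9-13: P1@Q1 runs 4, rem=0, completes. Q0=[] Q1=[P3] Q2=[]
t=13-17: P3@Q1 runs 4, rem=7, quantum used, demote→Q2. Q0=[] Q1=[] Q2=[P3]
t=17-24: P3@Q2 runs 7, rem=0, completes. Q0=[] Q1=[] Q2=[]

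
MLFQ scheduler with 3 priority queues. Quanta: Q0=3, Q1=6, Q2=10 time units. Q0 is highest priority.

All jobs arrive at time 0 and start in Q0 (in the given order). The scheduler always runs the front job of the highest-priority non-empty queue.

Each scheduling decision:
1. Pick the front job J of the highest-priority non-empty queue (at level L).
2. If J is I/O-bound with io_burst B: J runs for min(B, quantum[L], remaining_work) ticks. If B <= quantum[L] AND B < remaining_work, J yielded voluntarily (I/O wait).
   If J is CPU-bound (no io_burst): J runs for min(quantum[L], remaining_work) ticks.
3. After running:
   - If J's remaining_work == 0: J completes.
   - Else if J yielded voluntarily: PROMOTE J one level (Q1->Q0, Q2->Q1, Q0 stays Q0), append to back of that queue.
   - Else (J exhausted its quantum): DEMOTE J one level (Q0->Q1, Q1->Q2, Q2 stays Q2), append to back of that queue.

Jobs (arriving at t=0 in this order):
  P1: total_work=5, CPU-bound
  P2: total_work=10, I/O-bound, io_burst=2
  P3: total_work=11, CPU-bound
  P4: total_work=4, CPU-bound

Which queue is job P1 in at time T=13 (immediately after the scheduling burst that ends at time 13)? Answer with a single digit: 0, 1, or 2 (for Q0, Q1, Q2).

t=0-3: P1@Q0 runs 3, rem=2, quantum used, demote→Q1. Q0=[P2,P3,P4] Q1=[P1] Q2=[]
t=3-5: P2@Q0 runs 2, rem=8, I/O yield, promote→Q0. Q0=[P3,P4,P2] Q1=[P1] Q2=[]
t=5-8: P3@Q0 runs 3, rem=8, quantum used, demote→Q1. Q0=[P4,P2] Q1=[P1,P3] Q2=[]
t=8-11: P4@Q0 runs 3, rem=1, quantum used, demote→Q1. Q0=[P2] Q1=[P1,P3,P4] Q2=[]
t=11-13: P2@Q0 runs 2, rem=6, I/O yield, promote→Q0. Q0=[P2] Q1=[P1,P3,P4] Q2=[]
t=13-15: P2@Q0 runs 2, rem=4, I/O yield, promote→Q0. Q0=[P2] Q1=[P1,P3,P4] Q2=[]
t=15-17: P2@Q0 runs 2, rem=2, I/O yield, promote→Q0. Q0=[P2] Q1=[P1,P3,P4] Q2=[]
t=17-19: P2@Q0 runs 2, rem=0, completes. Q0=[] Q1=[P1,P3,P4] Q2=[]
t=19-21: P1@Q1 runs 2, rem=0, completes. Q0=[] Q1=[P3,P4] Q2=[]
t=21-27: P3@Q1 runs 6, rem=2, quantum used, demote→Q2. Q0=[] Q1=[P4] Q2=[P3]
t=27-28: P4@Q1 runs 1, rem=0, completes. Q0=[] Q1=[] Q2=[P3]
t=28-30: P3@Q2 runs 2, rem=0, completes. Q0=[] Q1=[] Q2=[]

Answer: 1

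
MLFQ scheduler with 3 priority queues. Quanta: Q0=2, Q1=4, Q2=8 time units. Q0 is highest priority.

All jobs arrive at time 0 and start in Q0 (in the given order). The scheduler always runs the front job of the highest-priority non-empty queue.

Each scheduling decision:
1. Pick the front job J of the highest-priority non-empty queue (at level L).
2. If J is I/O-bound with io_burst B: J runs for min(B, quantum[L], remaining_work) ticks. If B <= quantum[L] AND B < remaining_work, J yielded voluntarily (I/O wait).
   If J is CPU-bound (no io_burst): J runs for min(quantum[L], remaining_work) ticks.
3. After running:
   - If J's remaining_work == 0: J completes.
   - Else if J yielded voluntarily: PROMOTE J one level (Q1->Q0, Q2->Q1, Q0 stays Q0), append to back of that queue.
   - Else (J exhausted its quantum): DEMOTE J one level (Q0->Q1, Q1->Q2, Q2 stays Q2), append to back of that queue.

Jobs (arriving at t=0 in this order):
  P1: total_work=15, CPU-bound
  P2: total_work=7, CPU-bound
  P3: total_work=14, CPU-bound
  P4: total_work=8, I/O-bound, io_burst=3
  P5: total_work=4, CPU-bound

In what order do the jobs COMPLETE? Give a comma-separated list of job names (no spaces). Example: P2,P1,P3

Answer: P5,P4,P2,P3,P1

Derivation:
t=0-2: P1@Q0 runs 2, rem=13, quantum used, demote→Q1. Q0=[P2,P3,P4,P5] Q1=[P1] Q2=[]
t=2-4: P2@Q0 runs 2, rem=5, quantum used, demote→Q1. Q0=[P3,P4,P5] Q1=[P1,P2] Q2=[]
t=4-6: P3@Q0 runs 2, rem=12, quantum used, demote→Q1. Q0=[P4,P5] Q1=[P1,P2,P3] Q2=[]
t=6-8: P4@Q0 runs 2, rem=6, quantum used, demote→Q1. Q0=[P5] Q1=[P1,P2,P3,P4] Q2=[]
t=8-10: P5@Q0 runs 2, rem=2, quantum used, demote→Q1. Q0=[] Q1=[P1,P2,P3,P4,P5] Q2=[]
t=10-14: P1@Q1 runs 4, rem=9, quantum used, demote→Q2. Q0=[] Q1=[P2,P3,P4,P5] Q2=[P1]
t=14-18: P2@Q1 runs 4, rem=1, quantum used, demote→Q2. Q0=[] Q1=[P3,P4,P5] Q2=[P1,P2]
t=18-22: P3@Q1 runs 4, rem=8, quantum used, demote→Q2. Q0=[] Q1=[P4,P5] Q2=[P1,P2,P3]
t=22-25: P4@Q1 runs 3, rem=3, I/O yield, promote→Q0. Q0=[P4] Q1=[P5] Q2=[P1,P2,P3]
t=25-27: P4@Q0 runs 2, rem=1, quantum used, demote→Q1. Q0=[] Q1=[P5,P4] Q2=[P1,P2,P3]
t=27-29: P5@Q1 runs 2, rem=0, completes. Q0=[] Q1=[P4] Q2=[P1,P2,P3]
t=29-30: P4@Q1 runs 1, rem=0, completes. Q0=[] Q1=[] Q2=[P1,P2,P3]
t=30-38: P1@Q2 runs 8, rem=1, quantum used, demote→Q2. Q0=[] Q1=[] Q2=[P2,P3,P1]
t=38-39: P2@Q2 runs 1, rem=0, completes. Q0=[] Q1=[] Q2=[P3,P1]
t=39-47: P3@Q2 runs 8, rem=0, completes. Q0=[] Q1=[] Q2=[P1]
t=47-48: P1@Q2 runs 1, rem=0, completes. Q0=[] Q1=[] Q2=[]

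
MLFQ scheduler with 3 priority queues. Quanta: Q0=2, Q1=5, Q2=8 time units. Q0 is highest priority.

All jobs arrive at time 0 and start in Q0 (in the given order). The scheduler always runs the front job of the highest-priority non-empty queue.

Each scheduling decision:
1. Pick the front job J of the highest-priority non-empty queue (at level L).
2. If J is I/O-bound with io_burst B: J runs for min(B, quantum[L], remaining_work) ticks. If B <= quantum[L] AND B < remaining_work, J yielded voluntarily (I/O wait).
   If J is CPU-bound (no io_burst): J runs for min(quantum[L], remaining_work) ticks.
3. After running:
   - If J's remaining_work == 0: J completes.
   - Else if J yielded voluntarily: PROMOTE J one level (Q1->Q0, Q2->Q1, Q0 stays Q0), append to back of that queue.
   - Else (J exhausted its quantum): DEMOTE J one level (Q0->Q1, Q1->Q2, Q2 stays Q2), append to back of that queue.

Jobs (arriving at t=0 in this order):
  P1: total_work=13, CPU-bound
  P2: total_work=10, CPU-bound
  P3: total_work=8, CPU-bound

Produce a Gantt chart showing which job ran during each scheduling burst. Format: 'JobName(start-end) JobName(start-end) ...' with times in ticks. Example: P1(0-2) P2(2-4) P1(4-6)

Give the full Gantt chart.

t=0-2: P1@Q0 runs 2, rem=11, quantum used, demote→Q1. Q0=[P2,P3] Q1=[P1] Q2=[]
t=2-4: P2@Q0 runs 2, rem=8, quantum used, demote→Q1. Q0=[P3] Q1=[P1,P2] Q2=[]
t=4-6: P3@Q0 runs 2, rem=6, quantum used, demote→Q1. Q0=[] Q1=[P1,P2,P3] Q2=[]
t=6-11: P1@Q1 runs 5, rem=6, quantum used, demote→Q2. Q0=[] Q1=[P2,P3] Q2=[P1]
t=11-16: P2@Q1 runs 5, rem=3, quantum used, demote→Q2. Q0=[] Q1=[P3] Q2=[P1,P2]
t=16-21: P3@Q1 runs 5, rem=1, quantum used, demote→Q2. Q0=[] Q1=[] Q2=[P1,P2,P3]
t=21-27: P1@Q2 runs 6, rem=0, completes. Q0=[] Q1=[] Q2=[P2,P3]
t=27-30: P2@Q2 runs 3, rem=0, completes. Q0=[] Q1=[] Q2=[P3]
t=30-31: P3@Q2 runs 1, rem=0, completes. Q0=[] Q1=[] Q2=[]

Answer: P1(0-2) P2(2-4) P3(4-6) P1(6-11) P2(11-16) P3(16-21) P1(21-27) P2(27-30) P3(30-31)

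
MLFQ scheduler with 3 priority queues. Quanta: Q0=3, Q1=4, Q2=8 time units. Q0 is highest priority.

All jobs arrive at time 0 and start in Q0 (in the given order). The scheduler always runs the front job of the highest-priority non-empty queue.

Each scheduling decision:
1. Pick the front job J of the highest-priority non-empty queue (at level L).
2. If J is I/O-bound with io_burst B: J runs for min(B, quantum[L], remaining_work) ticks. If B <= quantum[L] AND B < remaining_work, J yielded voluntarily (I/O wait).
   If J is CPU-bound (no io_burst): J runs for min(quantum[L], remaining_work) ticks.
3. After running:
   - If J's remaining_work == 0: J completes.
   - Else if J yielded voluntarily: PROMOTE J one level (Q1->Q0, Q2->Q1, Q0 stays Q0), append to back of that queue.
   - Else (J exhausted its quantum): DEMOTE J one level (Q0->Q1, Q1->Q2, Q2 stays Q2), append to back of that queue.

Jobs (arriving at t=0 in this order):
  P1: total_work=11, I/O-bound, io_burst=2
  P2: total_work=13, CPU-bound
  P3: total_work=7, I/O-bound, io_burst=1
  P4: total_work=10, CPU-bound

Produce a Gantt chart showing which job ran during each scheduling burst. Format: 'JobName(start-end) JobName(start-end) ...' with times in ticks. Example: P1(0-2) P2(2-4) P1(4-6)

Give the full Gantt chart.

t=0-2: P1@Q0 runs 2, rem=9, I/O yield, promote→Q0. Q0=[P2,P3,P4,P1] Q1=[] Q2=[]
t=2-5: P2@Q0 runs 3, rem=10, quantum used, demote→Q1. Q0=[P3,P4,P1] Q1=[P2] Q2=[]
t=5-6: P3@Q0 runs 1, rem=6, I/O yield, promote→Q0. Q0=[P4,P1,P3] Q1=[P2] Q2=[]
t=6-9: P4@Q0 runs 3, rem=7, quantum used, demote→Q1. Q0=[P1,P3] Q1=[P2,P4] Q2=[]
t=9-11: P1@Q0 runs 2, rem=7, I/O yield, promote→Q0. Q0=[P3,P1] Q1=[P2,P4] Q2=[]
t=11-12: P3@Q0 runs 1, rem=5, I/O yield, promote→Q0. Q0=[P1,P3] Q1=[P2,P4] Q2=[]
t=12-14: P1@Q0 runs 2, rem=5, I/O yield, promote→Q0. Q0=[P3,P1] Q1=[P2,P4] Q2=[]
t=14-15: P3@Q0 runs 1, rem=4, I/O yield, promote→Q0. Q0=[P1,P3] Q1=[P2,P4] Q2=[]
t=15-17: P1@Q0 runs 2, rem=3, I/O yield, promote→Q0. Q0=[P3,P1] Q1=[P2,P4] Q2=[]
t=17-18: P3@Q0 runs 1, rem=3, I/O yield, promote→Q0. Q0=[P1,P3] Q1=[P2,P4] Q2=[]
t=18-20: P1@Q0 runs 2, rem=1, I/O yield, promote→Q0. Q0=[P3,P1] Q1=[P2,P4] Q2=[]
t=20-21: P3@Q0 runs 1, rem=2, I/O yield, promote→Q0. Q0=[P1,P3] Q1=[P2,P4] Q2=[]
t=21-22: P1@Q0 runs 1, rem=0, completes. Q0=[P3] Q1=[P2,P4] Q2=[]
t=22-23: P3@Q0 runs 1, rem=1, I/O yield, promote→Q0. Q0=[P3] Q1=[P2,P4] Q2=[]
t=23-24: P3@Q0 runs 1, rem=0, completes. Q0=[] Q1=[P2,P4] Q2=[]
t=24-28: P2@Q1 runs 4, rem=6, quantum used, demote→Q2. Q0=[] Q1=[P4] Q2=[P2]
t=28-32: P4@Q1 runs 4, rem=3, quantum used, demote→Q2. Q0=[] Q1=[] Q2=[P2,P4]
t=32-38: P2@Q2 runs 6, rem=0, completes. Q0=[] Q1=[] Q2=[P4]
t=38-41: P4@Q2 runs 3, rem=0, completes. Q0=[] Q1=[] Q2=[]

Answer: P1(0-2) P2(2-5) P3(5-6) P4(6-9) P1(9-11) P3(11-12) P1(12-14) P3(14-15) P1(15-17) P3(17-18) P1(18-20) P3(20-21) P1(21-22) P3(22-23) P3(23-24) P2(24-28) P4(28-32) P2(32-38) P4(38-41)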